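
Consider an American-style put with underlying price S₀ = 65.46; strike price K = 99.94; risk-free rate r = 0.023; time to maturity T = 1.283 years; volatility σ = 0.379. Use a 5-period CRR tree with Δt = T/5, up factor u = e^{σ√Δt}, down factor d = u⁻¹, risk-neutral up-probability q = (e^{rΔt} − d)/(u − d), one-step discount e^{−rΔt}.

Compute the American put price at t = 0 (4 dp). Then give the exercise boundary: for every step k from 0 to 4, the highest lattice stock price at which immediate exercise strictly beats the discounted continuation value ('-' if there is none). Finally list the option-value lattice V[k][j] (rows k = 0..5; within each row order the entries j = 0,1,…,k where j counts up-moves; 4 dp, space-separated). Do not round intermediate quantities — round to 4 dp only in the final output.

params: Δt=0.25660 u=1.21165 d=0.82532 q=0.46747 e^(-rΔt)=0.99412
t_5 payoffs: 74.8740 63.1405 45.9146 20.6252 0.0000 0.0000
t_4: node(4,0) S=30.3713 payoff=69.5687 vs cont=68.9806 → 69.5687 [stop]  node(4,1) S=44.5882 payoff=55.3518 vs cont=54.7637 → 55.3518 [stop]  node(4,2) S=65.4600 payoff=34.4800 vs cont=33.8919 → 34.4800 [stop]  node(4,3) S=96.1019 payoff=3.8381 vs cont=10.9189 → 10.9189 [wait]  node(4,4) S=141.0874 payoff=0.0000 vs cont=0.0000 → 0.0000 [wait]  ⇒ S*(4)=65.4600
t_3: node(3,0) S=36.7995 payoff=63.1405 vs cont=62.5524 → 63.1405 [stop]  node(3,1) S=54.0254 payoff=45.9146 vs cont=45.3265 → 45.9146 [stop]  node(3,2) S=79.3148 payoff=20.6252 vs cont=23.3277 → 23.3277 [wait]  node(3,3) S=116.4422 payoff=0.0000 vs cont=5.7804 → 5.7804 [wait]  ⇒ S*(3)=54.0254
t_2: node(2,0) S=44.5882 payoff=55.3518 vs cont=54.7637 → 55.3518 [stop]  node(2,1) S=65.4600 payoff=34.4800 vs cont=35.1478 → 35.1478 [wait]  node(2,2) S=96.1019 payoff=3.8381 vs cont=15.0358 → 15.0358 [wait]  ⇒ S*(2)=44.5882
t_1: node(1,0) S=54.0254 payoff=45.9146 vs cont=45.6369 → 45.9146 [stop]  node(1,1) S=79.3148 payoff=20.6252 vs cont=25.5945 → 25.5945 [wait]  ⇒ S*(1)=54.0254
t_0: node(0,0) S=65.4600 payoff=34.4800 vs cont=36.2013 → 36.2013 [wait]  ⇒ S*(0)=-

price = 36.2013
boundary = - 54.0254 44.5882 54.0254 65.4600
tree:
36.2013
45.9146 25.5945
55.3518 35.1478 15.0358
63.1405 45.9146 23.3277 5.7804
69.5687 55.3518 34.4800 10.9189 0.0000
74.8740 63.1405 45.9146 20.6252 0.0000 0.0000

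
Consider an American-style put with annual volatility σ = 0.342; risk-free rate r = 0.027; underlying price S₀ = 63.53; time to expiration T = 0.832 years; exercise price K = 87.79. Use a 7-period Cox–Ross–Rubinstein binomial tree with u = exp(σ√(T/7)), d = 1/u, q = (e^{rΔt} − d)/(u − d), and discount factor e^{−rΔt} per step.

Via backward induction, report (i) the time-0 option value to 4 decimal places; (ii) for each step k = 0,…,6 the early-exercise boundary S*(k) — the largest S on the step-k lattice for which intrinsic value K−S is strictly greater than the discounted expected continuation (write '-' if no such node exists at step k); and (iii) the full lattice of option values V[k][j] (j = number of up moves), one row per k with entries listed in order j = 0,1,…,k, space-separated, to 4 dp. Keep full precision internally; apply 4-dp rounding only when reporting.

price = 25.0465
boundary = - 56.4641 50.1841 56.4641 63.5300 56.4641 63.5300
tree:
25.0465
31.3259 18.5224
37.6059 24.5909 12.1796
43.1874 31.3259 17.5785 6.5083
48.1482 37.6059 24.2600 10.5763 2.2173
52.5572 43.1874 31.3259 16.5216 4.3122 0.0000
56.4758 48.1482 37.6059 24.2600 8.3864 0.0000 0.0000
59.9586 52.5572 43.1874 31.3259 16.3099 0.0000 0.0000 0.0000

Δt=0.11886, u=1.12514, d=0.88878, q=0.48416, disc=e^(-rΔt)=0.99680
k=7 terminal: V=max(K-S,0) → 59.9586 52.5572 43.1874 31.3259 16.3099 0.0000 0.0000 0.0000
k=6: j=0 S=31.3142 intr=56.4758 cont=56.1945 V=56.4758[EX]; j=1 S=39.6418 intr=48.1482 cont=47.8669 V=48.1482[EX]; j=2 S=50.1841 intr=37.6059 cont=37.3246 V=37.6059[EX]; j=3 S=63.5300 intr=24.2600 cont=23.9787 V=24.2600[EX]; j=4 S=80.4251 intr=7.3649 cont=8.3864 V=8.3864[hold]; j=5 S=101.8132 intr=0.0000 cont=0.0000 V=0.0000[hold]; j=6 S=128.8892 intr=0.0000 cont=0.0000 V=0.0000[hold]  S*(6)=63.5300
k=5: j=0 S=35.2328 intr=52.5572 cont=52.2759 V=52.5572[EX]; j=1 S=44.6026 intr=43.1874 cont=42.9061 V=43.1874[EX]; j=2 S=56.4641 intr=31.3259 cont=31.0446 V=31.3259[EX]; j=3 S=71.4801 intr=16.3099 cont=16.5216 V=16.5216[hold]; j=4 S=90.4894 intr=0.0000 cont=4.3122 V=4.3122[hold]; j=5 S=114.5540 intr=0.0000 cont=0.0000 V=0.0000[hold]  S*(5)=56.4641
k=4: j=0 S=39.6418 intr=48.1482 cont=47.8669 V=48.1482[EX]; j=1 S=50.1841 intr=37.6059 cont=37.3246 V=37.6059[EX]; j=2 S=63.5300 intr=24.2600 cont=24.0809 V=24.2600[EX]; j=3 S=80.4251 intr=7.3649 cont=10.5763 V=10.5763[hold]; j=4 S=101.8132 intr=0.0000 cont=2.2173 V=2.2173[hold]  S*(4)=63.5300
k=3: j=0 S=44.6026 intr=43.1874 cont=42.9061 V=43.1874[EX]; j=1 S=56.4641 intr=31.3259 cont=31.0446 V=31.3259[EX]; j=2 S=71.4801 intr=16.3099 cont=17.5785 V=17.5785[hold]; j=3 S=90.4894 intr=0.0000 cont=6.5083 V=6.5083[hold]  S*(3)=56.4641
k=2: j=0 S=50.1841 intr=37.6059 cont=37.3246 V=37.6059[EX]; j=1 S=63.5300 intr=24.2600 cont=24.5909 V=24.5909[hold]; j=2 S=80.4251 intr=7.3649 cont=12.1796 V=12.1796[hold]  S*(2)=50.1841
k=1: j=0 S=56.4641 intr=31.3259 cont=31.2043 V=31.3259[EX]; j=1 S=71.4801 intr=16.3099 cont=18.5224 V=18.5224[hold]  S*(1)=56.4641
k=0: j=0 S=63.5300 intr=24.2600 cont=25.0465 V=25.0465[hold]  S*(0)=-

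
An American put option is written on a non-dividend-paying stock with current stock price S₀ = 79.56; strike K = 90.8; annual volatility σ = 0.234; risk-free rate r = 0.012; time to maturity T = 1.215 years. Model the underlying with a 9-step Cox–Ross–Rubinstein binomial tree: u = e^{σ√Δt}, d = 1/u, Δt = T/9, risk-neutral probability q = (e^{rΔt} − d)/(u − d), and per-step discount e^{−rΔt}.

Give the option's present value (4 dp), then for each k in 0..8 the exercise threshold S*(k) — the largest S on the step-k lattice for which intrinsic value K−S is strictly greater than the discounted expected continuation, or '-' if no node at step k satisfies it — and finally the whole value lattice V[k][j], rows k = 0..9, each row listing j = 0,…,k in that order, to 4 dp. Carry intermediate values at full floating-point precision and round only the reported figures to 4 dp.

params: Δt=0.13500 u=1.08978 d=0.91762 q=0.48794 e^(-rΔt)=0.99838
t_9 payoffs: 54.1022 47.2168 39.0396 29.3281 17.7945 4.0970 0.0000 0.0000 0.0000 0.0000
t_8: node(8,0) S=39.9926 payoff=50.8074 vs cont=50.6604 → 50.8074 [stop]  node(8,1) S=47.4962 payoff=43.3038 vs cont=43.1569 → 43.3038 [stop]  node(8,2) S=56.4076 payoff=34.3924 vs cont=34.2455 → 34.3924 [stop]  node(8,3) S=66.9909 payoff=23.8091 vs cont=23.6621 → 23.8091 [stop]  node(8,4) S=79.5600 payoff=11.2400 vs cont=11.0930 → 11.2400 [stop]  node(8,5) S=94.4873 payoff=0.0000 vs cont=2.0945 → 2.0945 [wait]  node(8,6) S=112.2154 payoff=0.0000 vs cont=0.0000 → 0.0000 [wait]  node(8,7) S=133.2696 payoff=0.0000 vs cont=0.0000 → 0.0000 [wait]  node(8,8) S=158.2741 payoff=0.0000 vs cont=0.0000 → 0.0000 [wait]  ⇒ S*(8)=79.5600
t_7: node(7,0) S=43.5832 payoff=47.2168 vs cont=47.0698 → 47.2168 [stop]  node(7,1) S=51.7604 payoff=39.0396 vs cont=38.8926 → 39.0396 [stop]  node(7,2) S=61.4719 payoff=29.3281 vs cont=29.1811 → 29.3281 [stop]  node(7,3) S=73.0055 payoff=17.7945 vs cont=17.6476 → 17.7945 [stop]  node(7,4) S=86.7030 payoff=4.0970 vs cont=6.7666 → 6.7666 [wait]  node(7,5) S=102.9705 payoff=0.0000 vs cont=1.0708 → 1.0708 [wait]  node(7,6) S=122.2902 payoff=0.0000 vs cont=0.0000 → 0.0000 [wait]  node(7,7) S=145.2347 payoff=0.0000 vs cont=0.0000 → 0.0000 [wait]  ⇒ S*(7)=73.0055
t_6: node(6,0) S=47.4962 payoff=43.3038 vs cont=43.1569 → 43.3038 [stop]  node(6,1) S=56.4076 payoff=34.3924 vs cont=34.2455 → 34.3924 [stop]  node(6,2) S=66.9909 payoff=23.8091 vs cont=23.6621 → 23.8091 [stop]  node(6,3) S=79.5600 payoff=11.2400 vs cont=12.3935 → 12.3935 [wait]  node(6,4) S=94.4873 payoff=0.0000 vs cont=3.9810 → 3.9810 [wait]  node(6,5) S=112.2154 payoff=0.0000 vs cont=0.5474 → 0.5474 [wait]  node(6,6) S=133.2696 payoff=0.0000 vs cont=0.0000 → 0.0000 [wait]  ⇒ S*(6)=66.9909
t_5: node(5,0) S=51.7604 payoff=39.0396 vs cont=38.8926 → 39.0396 [stop]  node(5,1) S=61.4719 payoff=29.3281 vs cont=29.1811 → 29.3281 [stop]  node(5,2) S=73.0055 payoff=17.7945 vs cont=18.2095 → 18.2095 [wait]  node(5,3) S=86.7030 payoff=4.0970 vs cont=8.2753 → 8.2753 [wait]  node(5,4) S=102.9705 payoff=0.0000 vs cont=2.3019 → 2.3019 [wait]  node(5,5) S=122.2902 payoff=0.0000 vs cont=0.2799 → 0.2799 [wait]  ⇒ S*(5)=61.4719
t_4: node(4,0) S=56.4076 payoff=34.3924 vs cont=34.2455 → 34.3924 [stop]  node(4,1) S=66.9909 payoff=23.8091 vs cont=23.8642 → 23.8642 [wait]  node(4,2) S=79.5600 payoff=11.2400 vs cont=13.3406 → 13.3406 [wait]  node(4,3) S=94.4873 payoff=0.0000 vs cont=5.3520 → 5.3520 [wait]  node(4,4) S=112.2154 payoff=0.0000 vs cont=1.3131 → 1.3131 [wait]  ⇒ S*(4)=56.4076
t_3: node(3,0) S=61.4719 payoff=29.3281 vs cont=29.2080 → 29.3281 [stop]  node(3,1) S=73.0055 payoff=17.7945 vs cont=18.6991 → 18.6991 [wait]  node(3,2) S=86.7030 payoff=4.0970 vs cont=9.4274 → 9.4274 [wait]  node(3,3) S=102.9705 payoff=0.0000 vs cont=3.3758 → 3.3758 [wait]  ⇒ S*(3)=61.4719
t_2: node(2,0) S=66.9909 payoff=23.8091 vs cont=24.1027 → 24.1027 [wait]  node(2,1) S=79.5600 payoff=11.2400 vs cont=14.1521 → 14.1521 [wait]  node(2,2) S=94.4873 payoff=0.0000 vs cont=6.4641 → 6.4641 [wait]  ⇒ S*(2)=-
t_1: node(1,0) S=73.0055 payoff=17.7945 vs cont=19.2163 → 19.2163 [wait]  node(1,1) S=86.7030 payoff=4.0970 vs cont=10.3840 → 10.3840 [wait]  ⇒ S*(1)=-
t_0: node(0,0) S=79.5600 payoff=11.2400 vs cont=14.8826 → 14.8826 [wait]  ⇒ S*(0)=-

price = 14.8826
boundary = - - - 61.4719 56.4076 61.4719 66.9909 73.0055 79.5600
tree:
14.8826
19.2163 10.3840
24.1027 14.1521 6.4641
29.3281 18.6991 9.4274 3.3758
34.3924 23.8642 13.3406 5.3520 1.3131
39.0396 29.3281 18.2095 8.2753 2.3019 0.2799
43.3038 34.3924 23.8091 12.3935 3.9810 0.5474 0.0000
47.2168 39.0396 29.3281 17.7945 6.7666 1.0708 0.0000 0.0000
50.8074 43.3038 34.3924 23.8091 11.2400 2.0945 0.0000 0.0000 0.0000
54.1022 47.2168 39.0396 29.3281 17.7945 4.0970 0.0000 0.0000 0.0000 0.0000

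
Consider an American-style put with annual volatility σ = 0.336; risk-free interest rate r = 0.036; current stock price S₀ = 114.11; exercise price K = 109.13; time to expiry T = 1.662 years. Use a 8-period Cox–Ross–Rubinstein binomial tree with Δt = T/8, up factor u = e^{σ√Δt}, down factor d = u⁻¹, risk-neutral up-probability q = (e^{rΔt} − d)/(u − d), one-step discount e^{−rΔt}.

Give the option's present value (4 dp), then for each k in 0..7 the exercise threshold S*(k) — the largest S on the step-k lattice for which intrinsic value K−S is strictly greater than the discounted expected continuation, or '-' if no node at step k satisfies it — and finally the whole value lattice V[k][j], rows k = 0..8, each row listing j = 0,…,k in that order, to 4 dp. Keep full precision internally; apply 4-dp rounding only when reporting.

Δt=0.20775  u=1.16550  d=0.85800  q=0.48620  discount=0.99255
step 8 (expiry): payoffs max(K−S,0) = 75.6153 63.6042 47.2886 25.1257 0.0000 0.0000 0.0000 0.0000 0.0000
step 7: (k=7,j=0): S=39.0612, (K−S)⁺=70.0688, hold=69.2556 ⇒ V=70.0688 exercise | (k=7,j=1): S=53.0601, (K−S)⁺=56.0699, hold=55.2567 ⇒ V=56.0699 exercise | (k=7,j=2): S=72.0760, (K−S)⁺=37.0540, hold=36.2409 ⇒ V=37.0540 exercise | (k=7,j=3): S=97.9067, (K−S)⁺=11.2233, hold=12.8134 ⇒ V=12.8134 continue | (k=7,j=4): S=132.9948, (K−S)⁺=0.0000, hold=0.0000 ⇒ V=0.0000 continue | (k=7,j=5): S=180.6579, (K−S)⁺=0.0000, hold=0.0000 ⇒ V=0.0000 continue | (k=7,j=6): S=245.4026, (K−S)⁺=0.0000, hold=0.0000 ⇒ V=0.0000 continue | (k=7,j=7): S=333.3507, (K−S)⁺=0.0000, hold=0.0000 ⇒ V=0.0000 continue  boundary S*=72.0760
step 6: (k=6,j=0): S=45.5258, (K−S)⁺=63.6042, hold=62.7911 ⇒ V=63.6042 exercise | (k=6,j=1): S=61.8414, (K−S)⁺=47.2886, hold=46.4755 ⇒ V=47.2886 exercise | (k=6,j=2): S=84.0043, (K−S)⁺=25.1257, hold=25.0799 ⇒ V=25.1257 exercise | (k=6,j=3): S=114.1100, (K−S)⁺=0.0000, hold=6.5344 ⇒ V=6.5344 continue | (k=6,j=4): S=155.0051, (K−S)⁺=0.0000, hold=0.0000 ⇒ V=0.0000 continue | (k=6,j=5): S=210.5562, (K−S)⁺=0.0000, hold=0.0000 ⇒ V=0.0000 continue | (k=6,j=6): S=286.0160, (K−S)⁺=0.0000, hold=0.0000 ⇒ V=0.0000 continue  boundary S*=84.0043
step 5: (k=5,j=0): S=53.0601, (K−S)⁺=56.0699, hold=55.2567 ⇒ V=56.0699 exercise | (k=5,j=1): S=72.0760, (K−S)⁺=37.0540, hold=36.2409 ⇒ V=37.0540 exercise | (k=5,j=2): S=97.9067, (K−S)⁺=11.2233, hold=15.9667 ⇒ V=15.9667 continue | (k=5,j=3): S=132.9948, (K−S)⁺=0.0000, hold=3.3324 ⇒ V=3.3324 continue | (k=5,j=4): S=180.6579, (K−S)⁺=0.0000, hold=0.0000 ⇒ V=0.0000 continue | (k=5,j=5): S=245.4026, (K−S)⁺=0.0000, hold=0.0000 ⇒ V=0.0000 continue  boundary S*=72.0760
step 4: (k=4,j=0): S=61.8414, (K−S)⁺=47.2886, hold=46.4755 ⇒ V=47.2886 exercise | (k=4,j=1): S=84.0043, (K−S)⁺=25.1257, hold=26.6017 ⇒ V=26.6017 continue | (k=4,j=2): S=114.1100, (K−S)⁺=0.0000, hold=9.7507 ⇒ V=9.7507 continue | (k=4,j=3): S=155.0051, (K−S)⁺=0.0000, hold=1.6994 ⇒ V=1.6994 continue | (k=4,j=4): S=210.5562, (K−S)⁺=0.0000, hold=0.0000 ⇒ V=0.0000 continue  boundary S*=61.8414
step 3: (k=3,j=0): S=72.0760, (K−S)⁺=37.0540, hold=36.9532 ⇒ V=37.0540 exercise | (k=3,j=1): S=97.9067, (K−S)⁺=11.2233, hold=18.2715 ⇒ V=18.2715 continue | (k=3,j=2): S=132.9948, (K−S)⁺=0.0000, hold=5.7927 ⇒ V=5.7927 continue | (k=3,j=3): S=180.6579, (K−S)⁺=0.0000, hold=0.8666 ⇒ V=0.8666 continue  boundary S*=72.0760
step 2: (k=2,j=0): S=84.0043, (K−S)⁺=25.1257, hold=27.7139 ⇒ V=27.7139 continue | (k=2,j=1): S=114.1100, (K−S)⁺=0.0000, hold=12.1133 ⇒ V=12.1133 continue | (k=2,j=2): S=155.0051, (K−S)⁺=0.0000, hold=3.3723 ⇒ V=3.3723 continue  boundary S*=-
step 1: (k=1,j=0): S=97.9067, (K−S)⁺=11.2233, hold=19.9789 ⇒ V=19.9789 continue | (k=1,j=1): S=132.9948, (K−S)⁺=0.0000, hold=7.8049 ⇒ V=7.8049 continue  boundary S*=-
step 0: (k=0,j=0): S=114.1100, (K−S)⁺=0.0000, hold=13.9551 ⇒ V=13.9551 continue  boundary S*=-

price = 13.9551
boundary = - - - 72.0760 61.8414 72.0760 84.0043 72.0760
tree:
13.9551
19.9789 7.8049
27.7139 12.1133 3.3723
37.0540 18.2715 5.7927 0.8666
47.2886 26.6017 9.7507 1.6994 0.0000
56.0699 37.0540 15.9667 3.3324 0.0000 0.0000
63.6042 47.2886 25.1257 6.5344 0.0000 0.0000 0.0000
70.0688 56.0699 37.0540 12.8134 0.0000 0.0000 0.0000 0.0000
75.6153 63.6042 47.2886 25.1257 0.0000 0.0000 0.0000 0.0000 0.0000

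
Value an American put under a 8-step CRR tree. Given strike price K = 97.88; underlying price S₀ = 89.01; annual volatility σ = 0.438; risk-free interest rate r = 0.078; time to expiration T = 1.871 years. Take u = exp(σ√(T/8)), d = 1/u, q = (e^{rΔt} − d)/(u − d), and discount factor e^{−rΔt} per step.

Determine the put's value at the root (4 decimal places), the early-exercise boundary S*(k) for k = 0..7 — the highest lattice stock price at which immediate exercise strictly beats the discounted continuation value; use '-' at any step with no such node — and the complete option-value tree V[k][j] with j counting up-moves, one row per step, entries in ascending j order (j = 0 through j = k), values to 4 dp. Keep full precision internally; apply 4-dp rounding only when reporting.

params: Δt=0.23387 u=1.23592 d=0.80911 q=0.49037 e^(-rΔt)=0.98192
t_8 payoffs: 81.5306 72.9061 59.7321 39.6087 8.8700 0.0000 0.0000 0.0000 0.0000
t_7: node(7,0) S=20.2067 payoff=77.6733 vs cont=75.9040 → 77.6733 [stop]  node(7,1) S=30.8659 payoff=67.0141 vs cont=65.2448 → 67.0141 [stop]  node(7,2) S=47.1479 payoff=50.7321 vs cont=48.9627 → 50.7321 [stop]  node(7,3) S=72.0189 payoff=25.8611 vs cont=24.0917 → 25.8611 [stop]  node(7,4) S=110.0097 payoff=0.0000 vs cont=4.4387 → 4.4387 [wait]  node(7,5) S=168.0409 payoff=0.0000 vs cont=0.0000 → 0.0000 [wait]  node(7,6) S=256.6842 payoff=0.0000 vs cont=0.0000 → 0.0000 [wait]  node(7,7) S=392.0877 payoff=0.0000 vs cont=0.0000 → 0.0000 [wait]  ⇒ S*(7)=72.0189
t_6: node(6,0) S=24.9739 payoff=72.9061 vs cont=71.1367 → 72.9061 [stop]  node(6,1) S=38.1479 payoff=59.7321 vs cont=57.9627 → 59.7321 [stop]  node(6,2) S=58.2713 payoff=39.6087 vs cont=37.8393 → 39.6087 [stop]  node(6,3) S=89.0100 payoff=8.8700 vs cont=15.0785 → 15.0785 [wait]  node(6,4) S=135.9637 payoff=0.0000 vs cont=2.2212 → 2.2212 [wait]  node(6,5) S=207.6859 payoff=0.0000 vs cont=0.0000 → 0.0000 [wait]  node(6,6) S=317.2423 payoff=0.0000 vs cont=0.0000 → 0.0000 [wait]  ⇒ S*(6)=58.2713
t_5: node(5,0) S=30.8659 payoff=67.0141 vs cont=65.2448 → 67.0141 [stop]  node(5,1) S=47.1479 payoff=50.7321 vs cont=48.9627 → 50.7321 [stop]  node(5,2) S=72.0189 payoff=25.8611 vs cont=27.0811 → 27.0811 [wait]  node(5,3) S=110.0097 payoff=0.0000 vs cont=8.6150 → 8.6150 [wait]  node(5,4) S=168.0409 payoff=0.0000 vs cont=1.1115 → 1.1115 [wait]  node(5,5) S=256.6842 payoff=0.0000 vs cont=0.0000 → 0.0000 [wait]  ⇒ S*(5)=47.1479
t_4: node(4,0) S=38.1479 payoff=59.7321 vs cont=57.9627 → 59.7321 [stop]  node(4,1) S=58.2713 payoff=39.6087 vs cont=38.4268 → 39.6087 [stop]  node(4,2) S=89.0100 payoff=8.8700 vs cont=17.6999 → 17.6999 [wait]  node(4,3) S=135.9637 payoff=0.0000 vs cont=4.8462 → 4.8462 [wait]  node(4,4) S=207.6859 payoff=0.0000 vs cont=0.5562 → 0.5562 [wait]  ⇒ S*(4)=58.2713
t_3: node(3,0) S=47.1479 payoff=50.7321 vs cont=48.9627 → 50.7321 [stop]  node(3,1) S=72.0189 payoff=25.8611 vs cont=28.3434 → 28.3434 [wait]  node(3,2) S=110.0097 payoff=0.0000 vs cont=11.1908 → 11.1908 [wait]  node(3,3) S=168.0409 payoff=0.0000 vs cont=2.6929 → 2.6929 [wait]  ⇒ S*(3)=47.1479
t_2: node(2,0) S=58.2713 payoff=39.6087 vs cont=39.0346 → 39.6087 [stop]  node(2,1) S=89.0100 payoff=8.8700 vs cont=19.5719 → 19.5719 [wait]  node(2,2) S=135.9637 payoff=0.0000 vs cont=6.8967 → 6.8967 [wait]  ⇒ S*(2)=58.2713
t_1: node(1,0) S=72.0189 payoff=25.8611 vs cont=29.2448 → 29.2448 [wait]  node(1,1) S=110.0097 payoff=0.0000 vs cont=13.1148 → 13.1148 [wait]  ⇒ S*(1)=-
t_0: node(0,0) S=89.0100 payoff=8.8700 vs cont=20.9494 → 20.9494 [wait]  ⇒ S*(0)=-

price = 20.9494
boundary = - - 58.2713 47.1479 58.2713 47.1479 58.2713 72.0189
tree:
20.9494
29.2448 13.1148
39.6087 19.5719 6.8967
50.7321 28.3434 11.1908 2.6929
59.7321 39.6087 17.6999 4.8462 0.5562
67.0141 50.7321 27.0811 8.6150 1.1115 0.0000
72.9061 59.7321 39.6087 15.0785 2.2212 0.0000 0.0000
77.6733 67.0141 50.7321 25.8611 4.4387 0.0000 0.0000 0.0000
81.5306 72.9061 59.7321 39.6087 8.8700 0.0000 0.0000 0.0000 0.0000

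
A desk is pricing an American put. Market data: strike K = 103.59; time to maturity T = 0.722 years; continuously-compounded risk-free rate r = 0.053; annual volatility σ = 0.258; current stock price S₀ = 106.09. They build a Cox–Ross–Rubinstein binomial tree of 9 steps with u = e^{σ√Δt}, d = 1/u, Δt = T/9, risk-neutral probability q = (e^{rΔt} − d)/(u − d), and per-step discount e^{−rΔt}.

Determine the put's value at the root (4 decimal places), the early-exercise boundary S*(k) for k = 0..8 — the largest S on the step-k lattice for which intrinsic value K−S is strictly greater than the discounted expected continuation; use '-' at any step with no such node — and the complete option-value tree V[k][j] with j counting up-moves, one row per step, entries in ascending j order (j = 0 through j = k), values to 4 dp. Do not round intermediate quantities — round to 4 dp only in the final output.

price = 6.6662
boundary = - - - - 79.2010 85.2053 79.2010 85.2053 91.6648
tree:
6.6662
9.6609 3.8546
13.6036 5.9665 1.8647
18.5445 8.9864 3.1248 0.6738
24.3890 13.1033 5.1196 1.2409 0.1364
29.9702 18.3847 8.1559 2.2553 0.2800 0.0000
35.1581 24.3890 12.5362 4.0299 0.5749 0.0000 0.0000
39.9804 29.9702 18.3847 7.0411 1.1804 0.0000 0.0000 0.0000
44.4629 35.1581 24.3890 11.9252 2.4236 0.0000 0.0000 0.0000 0.0000
48.6295 39.9804 29.9702 18.3847 4.9760 0.0000 0.0000 0.0000 0.0000 0.0000

Δt=0.08022  u=1.07581  d=0.92953  q=0.51087  discount=0.99576
step 9 (expiry): payoffs max(K−S,0) = 48.6295 39.9804 29.9702 18.3847 4.9760 0.0000 0.0000 0.0000 0.0000 0.0000
step 8: (k=8,j=0): S=59.1271, (K−S)⁺=44.4629, hold=44.0233 ⇒ V=44.4629 exercise | (k=8,j=1): S=68.4319, (K−S)⁺=35.1581, hold=34.7186 ⇒ V=35.1581 exercise | (k=8,j=2): S=79.2010, (K−S)⁺=24.3890, hold=23.9495 ⇒ V=24.3890 exercise | (k=8,j=3): S=91.6648, (K−S)⁺=11.9252, hold=11.4857 ⇒ V=11.9252 exercise | (k=8,j=4): S=106.0900, (K−S)⁺=0.0000, hold=2.4236 ⇒ V=2.4236 continue | (k=8,j=5): S=122.7853, (K−S)⁺=0.0000, hold=0.0000 ⇒ V=0.0000 continue | (k=8,j=6): S=142.1079, (K−S)⁺=0.0000, hold=0.0000 ⇒ V=0.0000 continue | (k=8,j=7): S=164.4713, (K−S)⁺=0.0000, hold=0.0000 ⇒ V=0.0000 continue | (k=8,j=8): S=190.3540, (K−S)⁺=0.0000, hold=0.0000 ⇒ V=0.0000 continue  boundary S*=91.6648
step 7: (k=7,j=0): S=63.6096, (K−S)⁺=39.9804, hold=39.5409 ⇒ V=39.9804 exercise | (k=7,j=1): S=73.6198, (K−S)⁺=29.9702, hold=29.5307 ⇒ V=29.9702 exercise | (k=7,j=2): S=85.2053, (K−S)⁺=18.3847, hold=17.9452 ⇒ V=18.3847 exercise | (k=7,j=3): S=98.6140, (K−S)⁺=4.9760, hold=7.0411 ⇒ V=7.0411 continue | (k=7,j=4): S=114.1328, (K−S)⁺=0.0000, hold=1.1804 ⇒ V=1.1804 continue | (k=7,j=5): S=132.0937, (K−S)⁺=0.0000, hold=0.0000 ⇒ V=0.0000 continue | (k=7,j=6): S=152.8812, (K−S)⁺=0.0000, hold=0.0000 ⇒ V=0.0000 continue | (k=7,j=7): S=176.9400, (K−S)⁺=0.0000, hold=0.0000 ⇒ V=0.0000 continue  boundary S*=85.2053
step 6: (k=6,j=0): S=68.4319, (K−S)⁺=35.1581, hold=34.7186 ⇒ V=35.1581 exercise | (k=6,j=1): S=79.2010, (K−S)⁺=24.3890, hold=23.9495 ⇒ V=24.3890 exercise | (k=6,j=2): S=91.6648, (K−S)⁺=11.9252, hold=12.5362 ⇒ V=12.5362 continue | (k=6,j=3): S=106.0900, (K−S)⁺=0.0000, hold=4.0299 ⇒ V=4.0299 continue | (k=6,j=4): S=122.7853, (K−S)⁺=0.0000, hold=0.5749 ⇒ V=0.5749 continue | (k=6,j=5): S=142.1079, (K−S)⁺=0.0000, hold=0.0000 ⇒ V=0.0000 continue | (k=6,j=6): S=164.4713, (K−S)⁺=0.0000, hold=0.0000 ⇒ V=0.0000 continue  boundary S*=79.2010
step 5: (k=5,j=0): S=73.6198, (K−S)⁺=29.9702, hold=29.5307 ⇒ V=29.9702 exercise | (k=5,j=1): S=85.2053, (K−S)⁺=18.3847, hold=18.2560 ⇒ V=18.3847 exercise | (k=5,j=2): S=98.6140, (K−S)⁺=4.9760, hold=8.1559 ⇒ V=8.1559 continue | (k=5,j=3): S=114.1328, (K−S)⁺=0.0000, hold=2.2553 ⇒ V=2.2553 continue | (k=5,j=4): S=132.0937, (K−S)⁺=0.0000, hold=0.2800 ⇒ V=0.2800 continue | (k=5,j=5): S=152.8812, (K−S)⁺=0.0000, hold=0.0000 ⇒ V=0.0000 continue  boundary S*=85.2053
step 4: (k=4,j=0): S=79.2010, (K−S)⁺=24.3890, hold=23.9495 ⇒ V=24.3890 exercise | (k=4,j=1): S=91.6648, (K−S)⁺=11.9252, hold=13.1033 ⇒ V=13.1033 continue | (k=4,j=2): S=106.0900, (K−S)⁺=0.0000, hold=5.1196 ⇒ V=5.1196 continue | (k=4,j=3): S=122.7853, (K−S)⁺=0.0000, hold=1.2409 ⇒ V=1.2409 continue | (k=4,j=4): S=142.1079, (K−S)⁺=0.0000, hold=0.1364 ⇒ V=0.1364 continue  boundary S*=79.2010
step 3: (k=3,j=0): S=85.2053, (K−S)⁺=18.3847, hold=18.5445 ⇒ V=18.5445 continue | (k=3,j=1): S=98.6140, (K−S)⁺=4.9760, hold=8.9864 ⇒ V=8.9864 continue | (k=3,j=2): S=114.1328, (K−S)⁺=0.0000, hold=3.1248 ⇒ V=3.1248 continue | (k=3,j=3): S=132.0937, (K−S)⁺=0.0000, hold=0.6738 ⇒ V=0.6738 continue  boundary S*=-
step 2: (k=2,j=0): S=91.6648, (K−S)⁺=11.9252, hold=13.6036 ⇒ V=13.6036 continue | (k=2,j=1): S=106.0900, (K−S)⁺=0.0000, hold=5.9665 ⇒ V=5.9665 continue | (k=2,j=2): S=122.7853, (K−S)⁺=0.0000, hold=1.8647 ⇒ V=1.8647 continue  boundary S*=-
step 1: (k=1,j=0): S=98.6140, (K−S)⁺=4.9760, hold=9.6609 ⇒ V=9.6609 continue | (k=1,j=1): S=114.1328, (K−S)⁺=0.0000, hold=3.8546 ⇒ V=3.8546 continue  boundary S*=-
step 0: (k=0,j=0): S=106.0900, (K−S)⁺=0.0000, hold=6.6662 ⇒ V=6.6662 continue  boundary S*=-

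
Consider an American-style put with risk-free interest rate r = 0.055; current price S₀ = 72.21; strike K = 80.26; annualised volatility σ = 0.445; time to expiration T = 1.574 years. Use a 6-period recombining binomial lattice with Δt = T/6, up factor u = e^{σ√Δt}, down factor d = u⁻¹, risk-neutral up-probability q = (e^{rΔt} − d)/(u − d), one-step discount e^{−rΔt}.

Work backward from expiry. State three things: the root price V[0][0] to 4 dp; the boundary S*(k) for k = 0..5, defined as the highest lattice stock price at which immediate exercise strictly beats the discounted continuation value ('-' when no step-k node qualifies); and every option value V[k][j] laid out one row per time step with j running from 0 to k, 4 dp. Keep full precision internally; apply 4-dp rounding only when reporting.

price = 18.2049
boundary = - - 45.7748 36.4453 45.7748 57.4926
tree:
18.2049
25.5106 10.6831
34.4852 16.3669 4.7248
43.8147 24.2786 8.1187 1.1163
51.2428 34.4852 13.7349 2.1567 0.0000
57.1569 43.8147 22.7674 4.1667 0.0000 0.0000
61.8656 51.2428 34.4852 8.0500 0.0000 0.0000 0.0000

Δt=0.26233  u=1.25599  d=0.79619  q=0.47487  discount=0.98568
step 6 (expiry): payoffs max(K−S,0) = 61.8656 51.2428 34.4852 8.0500 0.0000 0.0000 0.0000
step 5: (k=5,j=0): S=23.1031, (K−S)⁺=57.1569, hold=56.0072 ⇒ V=57.1569 exercise | (k=5,j=1): S=36.4453, (K−S)⁺=43.8147, hold=42.6650 ⇒ V=43.8147 exercise | (k=5,j=2): S=57.4926, (K−S)⁺=22.7674, hold=21.6177 ⇒ V=22.7674 exercise | (k=5,j=3): S=90.6949, (K−S)⁺=0.0000, hold=4.1667 ⇒ V=4.1667 continue | (k=5,j=4): S=143.0716, (K−S)⁺=0.0000, hold=0.0000 ⇒ V=0.0000 continue | (k=5,j=5): S=225.6962, (K−S)⁺=0.0000, hold=0.0000 ⇒ V=0.0000 continue  boundary S*=57.4926
step 4: (k=4,j=0): S=29.0172, (K−S)⁺=51.2428, hold=50.0931 ⇒ V=51.2428 exercise | (k=4,j=1): S=45.7748, (K−S)⁺=34.4852, hold=33.3355 ⇒ V=34.4852 exercise | (k=4,j=2): S=72.2100, (K−S)⁺=8.0500, hold=13.7349 ⇒ V=13.7349 continue | (k=4,j=3): S=113.9116, (K−S)⁺=0.0000, hold=2.1567 ⇒ V=2.1567 continue | (k=4,j=4): S=179.6962, (K−S)⁺=0.0000, hold=0.0000 ⇒ V=0.0000 continue  boundary S*=45.7748
step 3: (k=3,j=0): S=36.4453, (K−S)⁺=43.8147, hold=42.6650 ⇒ V=43.8147 exercise | (k=3,j=1): S=57.4926, (K−S)⁺=22.7674, hold=24.2786 ⇒ V=24.2786 continue | (k=3,j=2): S=90.6949, (K−S)⁺=0.0000, hold=8.1187 ⇒ V=8.1187 continue | (k=3,j=3): S=143.0716, (K−S)⁺=0.0000, hold=1.1163 ⇒ V=1.1163 continue  boundary S*=36.4453
step 2: (k=2,j=0): S=45.7748, (K−S)⁺=34.4852, hold=34.0428 ⇒ V=34.4852 exercise | (k=2,j=1): S=72.2100, (K−S)⁺=8.0500, hold=16.3669 ⇒ V=16.3669 continue | (k=2,j=2): S=113.9116, (K−S)⁺=0.0000, hold=4.7248 ⇒ V=4.7248 continue  boundary S*=45.7748
step 1: (k=1,j=0): S=57.4926, (K−S)⁺=22.7674, hold=25.5106 ⇒ V=25.5106 continue | (k=1,j=1): S=90.6949, (K−S)⁺=0.0000, hold=10.6831 ⇒ V=10.6831 continue  boundary S*=-
step 0: (k=0,j=0): S=72.2100, (K−S)⁺=8.0500, hold=18.2049 ⇒ V=18.2049 continue  boundary S*=-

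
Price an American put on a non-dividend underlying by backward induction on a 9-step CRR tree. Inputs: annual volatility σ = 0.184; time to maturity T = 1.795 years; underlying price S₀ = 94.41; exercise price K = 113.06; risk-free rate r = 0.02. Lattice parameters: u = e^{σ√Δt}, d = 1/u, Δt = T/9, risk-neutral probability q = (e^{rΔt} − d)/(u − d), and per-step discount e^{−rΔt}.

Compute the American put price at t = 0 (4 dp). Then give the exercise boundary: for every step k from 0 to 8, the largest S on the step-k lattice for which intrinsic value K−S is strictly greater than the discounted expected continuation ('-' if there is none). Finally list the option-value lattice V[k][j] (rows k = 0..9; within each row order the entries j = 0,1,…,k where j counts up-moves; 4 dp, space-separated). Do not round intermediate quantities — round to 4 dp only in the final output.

params: Δt=0.19944 u=1.08564 d=0.92111 q=0.50376 e^(-rΔt)=0.99602
t_9 payoffs: 67.9957 59.9462 50.4589 39.2770 26.0978 10.5644 0.0000 0.0000 0.0000 0.0000
t_8: node(8,0) S=48.9238 payoff=64.1362 vs cont=63.6861 → 64.1362 [stop]  node(8,1) S=57.6626 payoff=55.3974 vs cont=54.9473 → 55.3974 [stop]  node(8,2) S=67.9624 payoff=45.0976 vs cont=44.6475 → 45.0976 [stop]  node(8,3) S=80.1020 payoff=32.9580 vs cont=32.5079 → 32.9580 [stop]  node(8,4) S=94.4100 payoff=18.6500 vs cont=18.1999 → 18.6500 [stop]  node(8,5) S=111.2737 payoff=1.7863 vs cont=5.2216 → 5.2216 [wait]  node(8,6) S=131.1496 payoff=0.0000 vs cont=0.0000 → 0.0000 [wait]  node(8,7) S=154.5758 payoff=0.0000 vs cont=0.0000 → 0.0000 [wait]  node(8,8) S=182.1864 payoff=0.0000 vs cont=0.0000 → 0.0000 [wait]  ⇒ S*(8)=94.4100
t_7: node(7,0) S=53.1138 payoff=59.9462 vs cont=59.4961 → 59.9462 [stop]  node(7,1) S=62.6011 payoff=50.4589 vs cont=50.0088 → 50.4589 [stop]  node(7,2) S=73.7830 payoff=39.2770 vs cont=38.8269 → 39.2770 [stop]  node(7,3) S=86.9622 payoff=26.0978 vs cont=25.6477 → 26.0978 [stop]  node(7,4) S=102.4956 payoff=10.5644 vs cont=11.8380 → 11.8380 [wait]  node(7,5) S=120.8036 payoff=0.0000 vs cont=2.5808 → 2.5808 [wait]  node(7,6) S=142.3817 payoff=0.0000 vs cont=0.0000 → 0.0000 [wait]  node(7,7) S=167.8142 payoff=0.0000 vs cont=0.0000 → 0.0000 [wait]  ⇒ S*(7)=86.9622
t_6: node(6,0) S=57.6626 payoff=55.3974 vs cont=54.9473 → 55.3974 [stop]  node(6,1) S=67.9624 payoff=45.0976 vs cont=44.6475 → 45.0976 [stop]  node(6,2) S=80.1020 payoff=32.9580 vs cont=32.5079 → 32.9580 [stop]  node(6,3) S=94.4100 payoff=18.6500 vs cont=18.8389 → 18.8389 [wait]  node(6,4) S=111.2737 payoff=1.7863 vs cont=7.1460 → 7.1460 [wait]  node(6,5) S=131.1496 payoff=0.0000 vs cont=1.2756 → 1.2756 [wait]  node(6,6) S=154.5758 payoff=0.0000 vs cont=0.0000 → 0.0000 [wait]  ⇒ S*(6)=80.1020
t_5: node(5,0) S=62.6011 payoff=50.4589 vs cont=50.0088 → 50.4589 [stop]  node(5,1) S=73.7830 payoff=39.2770 vs cont=38.8269 → 39.2770 [stop]  node(5,2) S=86.9622 payoff=26.0978 vs cont=25.7425 → 26.0978 [stop]  node(5,3) S=102.4956 payoff=10.5644 vs cont=12.8970 → 12.8970 [wait]  node(5,4) S=120.8036 payoff=0.0000 vs cont=4.1721 → 4.1721 [wait]  node(5,5) S=142.3817 payoff=0.0000 vs cont=0.6305 → 0.6305 [wait]  ⇒ S*(5)=86.9622
t_4: node(4,0) S=67.9624 payoff=45.0976 vs cont=44.6475 → 45.0976 [stop]  node(4,1) S=80.1020 payoff=32.9580 vs cont=32.5079 → 32.9580 [stop]  node(4,2) S=94.4100 payoff=18.6500 vs cont=19.3703 → 19.3703 [wait]  node(4,3) S=111.2737 payoff=1.7863 vs cont=8.4679 → 8.4679 [wait]  node(4,4) S=131.1496 payoff=0.0000 vs cont=2.3785 → 2.3785 [wait]  ⇒ S*(4)=80.1020
t_3: node(3,0) S=73.7830 payoff=39.2770 vs cont=38.8269 → 39.2770 [stop]  node(3,1) S=86.9622 payoff=26.0978 vs cont=26.0091 → 26.0978 [stop]  node(3,2) S=102.4956 payoff=10.5644 vs cont=13.8228 → 13.8228 [wait]  node(3,3) S=120.8036 payoff=0.0000 vs cont=5.3788 → 5.3788 [wait]  ⇒ S*(3)=86.9622
t_2: node(2,0) S=80.1020 payoff=32.9580 vs cont=32.5079 → 32.9580 [stop]  node(2,1) S=94.4100 payoff=18.6500 vs cont=19.8349 → 19.8349 [wait]  node(2,2) S=111.2737 payoff=1.7863 vs cont=9.5309 → 9.5309 [wait]  ⇒ S*(2)=80.1020
t_1: node(1,0) S=86.9622 payoff=26.0978 vs cont=26.2422 → 26.2422 [wait]  node(1,1) S=102.4956 payoff=10.5644 vs cont=14.5859 → 14.5859 [wait]  ⇒ S*(1)=-
t_0: node(0,0) S=94.4100 payoff=18.6500 vs cont=20.2891 → 20.2891 [wait]  ⇒ S*(0)=-

price = 20.2891
boundary = - - 80.1020 86.9622 80.1020 86.9622 80.1020 86.9622 94.4100
tree:
20.2891
26.2422 14.5859
32.9580 19.8349 9.5309
39.2770 26.0978 13.8228 5.3788
45.0976 32.9580 19.3703 8.4679 2.3785
50.4589 39.2770 26.0978 12.8970 4.1721 0.6305
55.3974 45.0976 32.9580 18.8389 7.1460 1.2756 0.0000
59.9462 50.4589 39.2770 26.0978 11.8380 2.5808 0.0000 0.0000
64.1362 55.3974 45.0976 32.9580 18.6500 5.2216 0.0000 0.0000 0.0000
67.9957 59.9462 50.4589 39.2770 26.0978 10.5644 0.0000 0.0000 0.0000 0.0000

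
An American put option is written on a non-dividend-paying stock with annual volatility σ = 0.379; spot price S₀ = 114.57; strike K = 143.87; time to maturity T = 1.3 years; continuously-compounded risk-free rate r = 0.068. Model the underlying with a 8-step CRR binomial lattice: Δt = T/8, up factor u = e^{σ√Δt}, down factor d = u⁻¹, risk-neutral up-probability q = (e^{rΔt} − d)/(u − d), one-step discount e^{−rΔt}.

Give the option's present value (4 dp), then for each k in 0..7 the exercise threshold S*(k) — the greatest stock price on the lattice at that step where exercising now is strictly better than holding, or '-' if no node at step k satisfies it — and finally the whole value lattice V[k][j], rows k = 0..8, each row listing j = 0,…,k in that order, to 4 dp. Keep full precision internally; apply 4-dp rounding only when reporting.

params: Δt=0.16250 u=1.16507 d=0.85832 q=0.49810 e^(-rΔt)=0.98901
t_8 payoffs: 110.1211 98.0598 81.6879 59.4650 29.3000 0.0000 0.0000 0.0000 0.0000
t_7: node(7,0) S=39.3198 payoff=104.5502 vs cont=102.9692 → 104.5502 [stop]  node(7,1) S=53.3720 payoff=90.4980 vs cont=88.9169 → 90.4980 [stop]  node(7,2) S=72.4464 payoff=71.4236 vs cont=69.8426 → 71.4236 [stop]  node(7,3) S=98.3376 payoff=45.5324 vs cont=43.9514 → 45.5324 [stop]  node(7,4) S=133.4819 payoff=10.3881 vs cont=14.5440 → 14.5440 [wait]  node(7,5) S=181.1862 payoff=0.0000 vs cont=0.0000 → 0.0000 [wait]  node(7,6) S=245.9393 payoff=0.0000 vs cont=0.0000 → 0.0000 [wait]  node(7,7) S=333.8342 payoff=0.0000 vs cont=0.0000 → 0.0000 [wait]  ⇒ S*(7)=98.3376
t_6: node(6,0) S=45.8102 payoff=98.0598 vs cont=96.4788 → 98.0598 [stop]  node(6,1) S=62.1821 payoff=81.6879 vs cont=80.1069 → 81.6879 [stop]  node(6,2) S=84.4050 payoff=59.4650 vs cont=57.8840 → 59.4650 [stop]  node(6,3) S=114.5700 payoff=29.3000 vs cont=29.7663 → 29.7663 [wait]  node(6,4) S=155.5155 payoff=0.0000 vs cont=7.2194 → 7.2194 [wait]  node(6,5) S=211.0943 payoff=0.0000 vs cont=0.0000 → 0.0000 [wait]  node(6,6) S=286.5361 payoff=0.0000 vs cont=0.0000 → 0.0000 [wait]  ⇒ S*(6)=84.4050
t_5: node(5,0) S=53.3720 payoff=90.4980 vs cont=88.9169 → 90.4980 [stop]  node(5,1) S=72.4464 payoff=71.4236 vs cont=69.8426 → 71.4236 [stop]  node(5,2) S=98.3376 payoff=45.5324 vs cont=44.1811 → 45.5324 [stop]  node(5,3) S=133.4819 payoff=10.3881 vs cont=18.3320 → 18.3320 [wait]  node(5,4) S=181.1862 payoff=0.0000 vs cont=3.5836 → 3.5836 [wait]  node(5,5) S=245.9393 payoff=0.0000 vs cont=0.0000 → 0.0000 [wait]  ⇒ S*(5)=98.3376
t_4: node(4,0) S=62.1821 payoff=81.6879 vs cont=80.1069 → 81.6879 [stop]  node(4,1) S=84.4050 payoff=59.4650 vs cont=57.8840 → 59.4650 [stop]  node(4,2) S=114.5700 payoff=29.3000 vs cont=31.6323 → 31.6323 [wait]  node(4,3) S=155.5155 payoff=0.0000 vs cont=10.8650 → 10.8650 [wait]  node(4,4) S=211.0943 payoff=0.0000 vs cont=1.7788 → 1.7788 [wait]  ⇒ S*(4)=84.4050
t_3: node(3,0) S=72.4464 payoff=71.4236 vs cont=69.8426 → 71.4236 [stop]  node(3,1) S=98.3376 payoff=45.5324 vs cont=45.1004 → 45.5324 [stop]  node(3,2) S=133.4819 payoff=10.3881 vs cont=21.0542 → 21.0542 [wait]  node(3,3) S=181.1862 payoff=0.0000 vs cont=6.2695 → 6.2695 [wait]  ⇒ S*(3)=98.3376
t_2: node(2,0) S=84.4050 payoff=59.4650 vs cont=57.8840 → 59.4650 [stop]  node(2,1) S=114.5700 payoff=29.3000 vs cont=32.9734 → 32.9734 [wait]  node(2,2) S=155.5155 payoff=0.0000 vs cont=13.5395 → 13.5395 [wait]  ⇒ S*(2)=84.4050
t_1: node(1,0) S=98.3376 payoff=45.5324 vs cont=45.7610 → 45.7610 [wait]  node(1,1) S=133.4819 payoff=10.3881 vs cont=23.0373 → 23.0373 [wait]  ⇒ S*(1)=-
t_0: node(0,0) S=114.5700 payoff=29.3000 vs cont=34.0638 → 34.0638 [wait]  ⇒ S*(0)=-

price = 34.0638
boundary = - - 84.4050 98.3376 84.4050 98.3376 84.4050 98.3376
tree:
34.0638
45.7610 23.0373
59.4650 32.9734 13.5395
71.4236 45.5324 21.0542 6.2695
81.6879 59.4650 31.6323 10.8650 1.7788
90.4980 71.4236 45.5324 18.3320 3.5836 0.0000
98.0598 81.6879 59.4650 29.7663 7.2194 0.0000 0.0000
104.5502 90.4980 71.4236 45.5324 14.5440 0.0000 0.0000 0.0000
110.1211 98.0598 81.6879 59.4650 29.3000 0.0000 0.0000 0.0000 0.0000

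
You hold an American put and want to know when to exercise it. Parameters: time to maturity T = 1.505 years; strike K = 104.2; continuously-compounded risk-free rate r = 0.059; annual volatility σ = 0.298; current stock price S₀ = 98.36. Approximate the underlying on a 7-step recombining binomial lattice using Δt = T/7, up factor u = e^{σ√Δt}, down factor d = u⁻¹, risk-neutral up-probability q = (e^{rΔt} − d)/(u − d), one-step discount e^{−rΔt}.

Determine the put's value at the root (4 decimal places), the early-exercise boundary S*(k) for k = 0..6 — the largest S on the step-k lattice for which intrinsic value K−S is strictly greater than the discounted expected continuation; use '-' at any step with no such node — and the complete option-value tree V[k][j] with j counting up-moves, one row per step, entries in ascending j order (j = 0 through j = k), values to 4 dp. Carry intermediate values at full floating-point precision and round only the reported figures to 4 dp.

Δt=0.21500  u=1.14818  d=0.87094  q=0.51156  discount=0.98740
step 7 (expiry): payoffs max(K−S,0) = 66.8103 54.9086 39.2184 18.5339 0.0000 0.0000 0.0000 0.0000
step 6: (k=6,j=0): S=42.9301, (K−S)⁺=61.2699, hold=59.9565 ⇒ V=61.2699 exercise | (k=6,j=1): S=56.5953, (K−S)⁺=47.6047, hold=46.2912 ⇒ V=47.6047 exercise | (k=6,j=2): S=74.6104, (K−S)⁺=29.5896, hold=28.2761 ⇒ V=29.5896 exercise | (k=6,j=3): S=98.3600, (K−S)⁺=5.8400, hold=8.9386 ⇒ V=8.9386 continue | (k=6,j=4): S=129.6694, (K−S)⁺=0.0000, hold=0.0000 ⇒ V=0.0000 continue | (k=6,j=5): S=170.9450, (K−S)⁺=0.0000, hold=0.0000 ⇒ V=0.0000 continue | (k=6,j=6): S=225.3592, (K−S)⁺=0.0000, hold=0.0000 ⇒ V=0.0000 continue  boundary S*=74.6104
step 5: (k=5,j=0): S=49.2914, (K−S)⁺=54.9086, hold=53.5952 ⇒ V=54.9086 exercise | (k=5,j=1): S=64.9816, (K−S)⁺=39.2184, hold=37.9050 ⇒ V=39.2184 exercise | (k=5,j=2): S=85.6661, (K−S)⁺=18.5339, hold=18.7856 ⇒ V=18.7856 continue | (k=5,j=3): S=112.9349, (K−S)⁺=0.0000, hold=4.3110 ⇒ V=4.3110 continue | (k=5,j=4): S=148.8836, (K−S)⁺=0.0000, hold=0.0000 ⇒ V=0.0000 continue | (k=5,j=5): S=196.2754, (K−S)⁺=0.0000, hold=0.0000 ⇒ V=0.0000 continue  boundary S*=64.9816
step 4: (k=4,j=0): S=56.5953, (K−S)⁺=47.6047, hold=46.2912 ⇒ V=47.6047 exercise | (k=4,j=1): S=74.6104, (K−S)⁺=29.5896, hold=28.4033 ⇒ V=29.5896 exercise | (k=4,j=2): S=98.3600, (K−S)⁺=5.8400, hold=11.2375 ⇒ V=11.2375 continue | (k=4,j=3): S=129.6694, (K−S)⁺=0.0000, hold=2.0791 ⇒ V=2.0791 continue | (k=4,j=4): S=170.9450, (K−S)⁺=0.0000, hold=0.0000 ⇒ V=0.0000 continue  boundary S*=74.6104
step 3: (k=3,j=0): S=64.9816, (K−S)⁺=39.2184, hold=37.9050 ⇒ V=39.2184 exercise | (k=3,j=1): S=85.6661, (K−S)⁺=18.5339, hold=19.9468 ⇒ V=19.9468 continue | (k=3,j=2): S=112.9349, (K−S)⁺=0.0000, hold=6.4699 ⇒ V=6.4699 continue | (k=3,j=3): S=148.8836, (K−S)⁺=0.0000, hold=1.0027 ⇒ V=1.0027 continue  boundary S*=64.9816
step 2: (k=2,j=0): S=74.6104, (K−S)⁺=29.5896, hold=28.9898 ⇒ V=29.5896 exercise | (k=2,j=1): S=98.3600, (K−S)⁺=5.8400, hold=12.8881 ⇒ V=12.8881 continue | (k=2,j=2): S=129.6694, (K−S)⁺=0.0000, hold=3.6268 ⇒ V=3.6268 continue  boundary S*=74.6104
step 1: (k=1,j=0): S=85.6661, (K−S)⁺=18.5339, hold=20.7805 ⇒ V=20.7805 continue | (k=1,j=1): S=112.9349, (K−S)⁺=0.0000, hold=8.0477 ⇒ V=8.0477 continue  boundary S*=-
step 0: (k=0,j=0): S=98.3600, (K−S)⁺=5.8400, hold=14.0871 ⇒ V=14.0871 continue  boundary S*=-

price = 14.0871
boundary = - - 74.6104 64.9816 74.6104 64.9816 74.6104
tree:
14.0871
20.7805 8.0477
29.5896 12.8881 3.6268
39.2184 19.9468 6.4699 1.0027
47.6047 29.5896 11.2375 2.0791 0.0000
54.9086 39.2184 18.7856 4.3110 0.0000 0.0000
61.2699 47.6047 29.5896 8.9386 0.0000 0.0000 0.0000
66.8103 54.9086 39.2184 18.5339 0.0000 0.0000 0.0000 0.0000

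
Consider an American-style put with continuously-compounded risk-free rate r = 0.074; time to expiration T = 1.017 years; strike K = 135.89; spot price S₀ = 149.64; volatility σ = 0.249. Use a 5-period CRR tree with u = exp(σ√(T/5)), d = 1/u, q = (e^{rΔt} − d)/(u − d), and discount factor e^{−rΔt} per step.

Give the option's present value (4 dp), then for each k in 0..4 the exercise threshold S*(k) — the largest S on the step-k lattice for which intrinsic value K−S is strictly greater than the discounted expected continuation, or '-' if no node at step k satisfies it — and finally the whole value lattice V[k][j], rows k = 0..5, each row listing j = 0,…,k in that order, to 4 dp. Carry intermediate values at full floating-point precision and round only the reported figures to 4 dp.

params: Δt=0.20340 u=1.11885 d=0.89378 q=0.53934 e^(-rΔt)=0.98506
t_5 payoffs: 50.5418 29.0496 2.1452 0.0000 0.0000 0.0000
t_4: node(4,0) S=95.4915 payoff=40.3985 vs cont=38.3684 → 40.3985 [stop]  node(4,1) S=119.5381 payoff=16.3519 vs cont=14.3219 → 16.3519 [stop]  node(4,2) S=149.6400 payoff=0.0000 vs cont=0.9734 → 0.9734 [wait]  node(4,3) S=187.3221 payoff=0.0000 vs cont=0.0000 → 0.0000 [wait]  node(4,4) S=234.4934 payoff=0.0000 vs cont=0.0000 → 0.0000 [wait]  ⇒ S*(4)=119.5381
t_3: node(3,0) S=106.8404 payoff=29.0496 vs cont=27.0195 → 29.0496 [stop]  node(3,1) S=133.7448 payoff=2.1452 vs cont=7.9374 → 7.9374 [wait]  node(3,2) S=167.4243 payoff=0.0000 vs cont=0.4417 → 0.4417 [wait]  node(3,3) S=209.5848 payoff=0.0000 vs cont=0.0000 → 0.0000 [wait]  ⇒ S*(3)=106.8404
t_2: node(2,0) S=119.5381 payoff=16.3519 vs cont=17.3992 → 17.3992 [wait]  node(2,1) S=149.6400 payoff=0.0000 vs cont=3.8365 → 3.8365 [wait]  node(2,2) S=187.3221 payoff=0.0000 vs cont=0.2004 → 0.2004 [wait]  ⇒ S*(2)=-
t_1: node(1,0) S=133.7448 payoff=2.1452 vs cont=9.9337 → 9.9337 [wait]  node(1,1) S=167.4243 payoff=0.0000 vs cont=1.8474 → 1.8474 [wait]  ⇒ S*(1)=-
t_0: node(0,0) S=149.6400 payoff=0.0000 vs cont=5.4892 → 5.4892 [wait]  ⇒ S*(0)=-

price = 5.4892
boundary = - - - 106.8404 119.5381
tree:
5.4892
9.9337 1.8474
17.3992 3.8365 0.2004
29.0496 7.9374 0.4417 0.0000
40.3985 16.3519 0.9734 0.0000 0.0000
50.5418 29.0496 2.1452 0.0000 0.0000 0.0000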